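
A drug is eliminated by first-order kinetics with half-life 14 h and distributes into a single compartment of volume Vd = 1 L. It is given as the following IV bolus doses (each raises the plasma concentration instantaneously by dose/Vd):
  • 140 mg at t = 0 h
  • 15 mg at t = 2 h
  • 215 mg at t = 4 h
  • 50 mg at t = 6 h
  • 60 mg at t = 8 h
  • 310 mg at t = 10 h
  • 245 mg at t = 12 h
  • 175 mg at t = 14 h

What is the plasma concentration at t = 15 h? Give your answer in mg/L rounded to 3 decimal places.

893.412 mg/L

k = ln 2 / 14 = 0.04951 per h
Dose 1 (140 mg at t=0 h): 140·exp(−0.04951·15) = 66.619 mg/L
Dose 2 (15 mg at t=2 h): 15·exp(−0.04951·13) = 7.881 mg/L
Dose 3 (215 mg at t=4 h): 215·exp(−0.04951·11) = 124.714 mg/L
Dose 4 (50 mg at t=6 h): 50·exp(−0.04951·9) = 32.022 mg/L
Dose 5 (60 mg at t=8 h): 60·exp(−0.04951·7) = 42.426 mg/L
Dose 6 (310 mg at t=10 h): 310·exp(−0.04951·5) = 242.020 mg/L
Dose 7 (245 mg at t=12 h): 245·exp(−0.04951·3) = 211.183 mg/L
Dose 8 (175 mg at t=14 h): 175·exp(−0.04951·1) = 166.547 mg/L
C(15) = 66.619 + 7.881 + 124.714 + 32.022 + 42.426 + 242.020 + 211.183 + 166.547 = 893.412 mg/L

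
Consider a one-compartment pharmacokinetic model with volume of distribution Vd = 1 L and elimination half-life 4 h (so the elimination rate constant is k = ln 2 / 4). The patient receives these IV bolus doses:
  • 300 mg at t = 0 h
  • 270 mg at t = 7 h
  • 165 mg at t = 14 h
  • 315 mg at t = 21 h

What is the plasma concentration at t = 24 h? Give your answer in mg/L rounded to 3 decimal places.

235.346 mg/L

k = ln 2 / 4 = 0.17329 per h
Dose 1 (300 mg at t=0 h): 300·exp(−0.17329·24) = 4.688 mg/L
Dose 2 (270 mg at t=7 h): 270·exp(−0.17329·17) = 14.190 mg/L
Dose 3 (165 mg at t=14 h): 165·exp(−0.17329·10) = 29.168 mg/L
Dose 4 (315 mg at t=21 h): 315·exp(−0.17329·3) = 187.300 mg/L
C(24) = 4.688 + 14.190 + 29.168 + 187.300 = 235.346 mg/L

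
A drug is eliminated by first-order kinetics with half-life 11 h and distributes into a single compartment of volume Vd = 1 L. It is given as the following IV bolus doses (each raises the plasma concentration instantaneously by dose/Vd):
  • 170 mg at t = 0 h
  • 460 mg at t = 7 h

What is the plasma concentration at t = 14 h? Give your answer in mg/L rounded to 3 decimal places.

k = ln 2 / 11 = 0.06301 per h
Dose 1 (170 mg at t=0 h): 170·exp(−0.06301·14) = 70.359 mg/L
Dose 2 (460 mg at t=7 h): 460·exp(−0.06301·7) = 295.933 mg/L
C(14) = 70.359 + 295.933 = 366.292 mg/L

366.292 mg/L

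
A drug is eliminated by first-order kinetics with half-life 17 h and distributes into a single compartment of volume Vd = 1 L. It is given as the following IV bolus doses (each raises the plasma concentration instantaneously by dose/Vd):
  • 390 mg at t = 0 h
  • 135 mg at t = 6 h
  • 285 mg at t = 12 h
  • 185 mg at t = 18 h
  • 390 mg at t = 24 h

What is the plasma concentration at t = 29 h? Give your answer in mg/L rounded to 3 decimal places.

751.110 mg/L

k = ln 2 / 17 = 0.04077 per h
Dose 1 (390 mg at t=0 h): 390·exp(−0.04077·29) = 119.548 mg/L
Dose 2 (135 mg at t=6 h): 135·exp(−0.04077·23) = 52.852 mg/L
Dose 3 (285 mg at t=12 h): 285·exp(−0.04077·17) = 142.500 mg/L
Dose 4 (185 mg at t=18 h): 185·exp(−0.04077·11) = 118.137 mg/L
Dose 5 (390 mg at t=24 h): 390·exp(−0.04077·5) = 318.073 mg/L
C(29) = 119.548 + 52.852 + 142.500 + 118.137 + 318.073 = 751.110 mg/L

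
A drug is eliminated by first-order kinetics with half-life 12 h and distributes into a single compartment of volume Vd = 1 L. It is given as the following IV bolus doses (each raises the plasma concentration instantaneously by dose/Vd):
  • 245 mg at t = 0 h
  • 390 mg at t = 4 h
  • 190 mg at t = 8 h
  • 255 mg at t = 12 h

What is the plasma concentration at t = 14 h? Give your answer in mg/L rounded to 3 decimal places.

k = ln 2 / 12 = 0.05776 per h
Dose 1 (245 mg at t=0 h): 245·exp(−0.05776·14) = 109.135 mg/L
Dose 2 (390 mg at t=4 h): 390·exp(−0.05776·10) = 218.880 mg/L
Dose 3 (190 mg at t=8 h): 190·exp(−0.05776·6) = 134.350 mg/L
Dose 4 (255 mg at t=12 h): 255·exp(−0.05776·2) = 227.179 mg/L
C(14) = 109.135 + 218.880 + 134.350 + 227.179 = 689.545 mg/L

689.545 mg/L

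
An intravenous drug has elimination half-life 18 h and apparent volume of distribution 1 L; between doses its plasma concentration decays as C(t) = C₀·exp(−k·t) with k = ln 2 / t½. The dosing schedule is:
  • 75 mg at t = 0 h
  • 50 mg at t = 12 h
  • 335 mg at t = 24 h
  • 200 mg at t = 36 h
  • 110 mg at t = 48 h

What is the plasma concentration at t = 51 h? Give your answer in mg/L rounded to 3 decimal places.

350.345 mg/L

k = ln 2 / 18 = 0.03851 per h
Dose 1 (75 mg at t=0 h): 75·exp(−0.03851·51) = 10.523 mg/L
Dose 2 (50 mg at t=12 h): 50·exp(−0.03851·39) = 11.136 mg/L
Dose 3 (335 mg at t=24 h): 335·exp(−0.03851·27) = 118.440 mg/L
Dose 4 (200 mg at t=36 h): 200·exp(−0.03851·15) = 112.246 mg/L
Dose 5 (110 mg at t=48 h): 110·exp(−0.03851·3) = 97.999 mg/L
C(51) = 10.523 + 11.136 + 118.440 + 112.246 + 97.999 = 350.345 mg/L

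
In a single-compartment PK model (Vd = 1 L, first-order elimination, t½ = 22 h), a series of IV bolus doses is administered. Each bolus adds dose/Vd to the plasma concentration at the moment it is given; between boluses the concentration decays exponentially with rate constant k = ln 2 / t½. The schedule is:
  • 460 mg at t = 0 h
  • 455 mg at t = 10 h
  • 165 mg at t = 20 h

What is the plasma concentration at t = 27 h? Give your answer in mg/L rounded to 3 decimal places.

k = ln 2 / 22 = 0.03151 per h
Dose 1 (460 mg at t=0 h): 460·exp(−0.03151·27) = 196.477 mg/L
Dose 2 (455 mg at t=10 h): 455·exp(−0.03151·17) = 266.316 mg/L
Dose 3 (165 mg at t=20 h): 165·exp(−0.03151·7) = 132.343 mg/L
C(27) = 196.477 + 266.316 + 132.343 = 595.136 mg/L

595.136 mg/L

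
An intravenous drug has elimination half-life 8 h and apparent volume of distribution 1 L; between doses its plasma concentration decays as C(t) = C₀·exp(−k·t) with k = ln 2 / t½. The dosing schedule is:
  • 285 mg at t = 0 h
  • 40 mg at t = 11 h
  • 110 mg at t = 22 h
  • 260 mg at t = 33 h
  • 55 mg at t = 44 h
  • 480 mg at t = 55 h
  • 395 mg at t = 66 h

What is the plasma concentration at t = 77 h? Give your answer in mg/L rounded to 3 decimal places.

233.973 mg/L

k = ln 2 / 8 = 0.08664 per h
Dose 1 (285 mg at t=0 h): 285·exp(−0.08664·77) = 0.361 mg/L
Dose 2 (40 mg at t=11 h): 40·exp(−0.08664·66) = 0.131 mg/L
Dose 3 (110 mg at t=22 h): 110·exp(−0.08664·55) = 0.937 mg/L
Dose 4 (260 mg at t=33 h): 260·exp(−0.08664·44) = 5.745 mg/L
Dose 5 (55 mg at t=44 h): 55·exp(−0.08664·33) = 3.152 mg/L
Dose 6 (480 mg at t=55 h): 480·exp(−0.08664·22) = 71.352 mg/L
Dose 7 (395 mg at t=66 h): 395·exp(−0.08664·11) = 152.293 mg/L
C(77) = 0.361 + 0.131 + 0.937 + 5.745 + 3.152 + 71.352 + 152.293 = 233.973 mg/L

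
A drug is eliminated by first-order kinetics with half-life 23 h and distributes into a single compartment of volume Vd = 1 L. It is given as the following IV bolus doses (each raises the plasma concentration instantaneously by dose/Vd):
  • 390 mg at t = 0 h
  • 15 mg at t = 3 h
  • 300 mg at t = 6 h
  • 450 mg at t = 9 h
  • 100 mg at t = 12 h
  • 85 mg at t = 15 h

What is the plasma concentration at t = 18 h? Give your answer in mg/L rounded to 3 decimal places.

949.426 mg/L

k = ln 2 / 23 = 0.03014 per h
Dose 1 (390 mg at t=0 h): 390·exp(−0.03014·18) = 226.713 mg/L
Dose 2 (15 mg at t=3 h): 15·exp(−0.03014·15) = 9.545 mg/L
Dose 3 (300 mg at t=6 h): 300·exp(−0.03014·12) = 208.960 mg/L
Dose 4 (450 mg at t=9 h): 450·exp(−0.03014·9) = 343.098 mg/L
Dose 5 (100 mg at t=12 h): 100·exp(−0.03014·6) = 83.458 mg/L
Dose 6 (85 mg at t=15 h): 85·exp(−0.03014·3) = 77.652 mg/L
C(18) = 226.713 + 9.545 + 208.960 + 343.098 + 83.458 + 77.652 = 949.426 mg/L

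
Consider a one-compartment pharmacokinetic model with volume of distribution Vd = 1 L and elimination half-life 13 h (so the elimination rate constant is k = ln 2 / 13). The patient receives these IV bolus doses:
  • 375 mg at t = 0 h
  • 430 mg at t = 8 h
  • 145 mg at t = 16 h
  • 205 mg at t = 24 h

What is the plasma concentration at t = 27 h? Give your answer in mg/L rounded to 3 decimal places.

500.373 mg/L

k = ln 2 / 13 = 0.05332 per h
Dose 1 (375 mg at t=0 h): 375·exp(−0.05332·27) = 88.882 mg/L
Dose 2 (430 mg at t=8 h): 430·exp(−0.05332·19) = 156.135 mg/L
Dose 3 (145 mg at t=16 h): 145·exp(−0.05332·11) = 80.659 mg/L
Dose 4 (205 mg at t=24 h): 205·exp(−0.05332·3) = 174.697 mg/L
C(27) = 88.882 + 156.135 + 80.659 + 174.697 = 500.373 mg/L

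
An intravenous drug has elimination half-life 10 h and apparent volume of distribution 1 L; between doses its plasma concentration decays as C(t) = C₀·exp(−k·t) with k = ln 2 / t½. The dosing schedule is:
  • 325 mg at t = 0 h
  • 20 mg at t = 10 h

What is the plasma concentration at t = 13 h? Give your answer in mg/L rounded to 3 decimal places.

k = ln 2 / 10 = 0.06931 per h
Dose 1 (325 mg at t=0 h): 325·exp(−0.06931·13) = 131.991 mg/L
Dose 2 (20 mg at t=10 h): 20·exp(−0.06931·3) = 16.245 mg/L
C(13) = 131.991 + 16.245 = 148.236 mg/L

148.236 mg/L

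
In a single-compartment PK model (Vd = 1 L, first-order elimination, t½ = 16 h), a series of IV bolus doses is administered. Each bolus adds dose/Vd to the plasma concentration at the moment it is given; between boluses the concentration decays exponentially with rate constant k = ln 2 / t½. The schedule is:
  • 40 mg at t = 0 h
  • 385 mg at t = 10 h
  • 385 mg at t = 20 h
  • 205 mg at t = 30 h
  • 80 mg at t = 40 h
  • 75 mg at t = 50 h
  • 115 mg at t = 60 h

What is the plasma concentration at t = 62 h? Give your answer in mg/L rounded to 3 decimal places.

k = ln 2 / 16 = 0.04332 per h
Dose 1 (40 mg at t=0 h): 40·exp(−0.04332·62) = 2.726 mg/L
Dose 2 (385 mg at t=10 h): 385·exp(−0.04332·52) = 40.468 mg/L
Dose 3 (385 mg at t=20 h): 385·exp(−0.04332·42) = 62.410 mg/L
Dose 4 (205 mg at t=30 h): 205·exp(−0.04332·32) = 51.250 mg/L
Dose 5 (80 mg at t=40 h): 80·exp(−0.04332·22) = 30.844 mg/L
Dose 6 (75 mg at t=50 h): 75·exp(−0.04332·12) = 44.595 mg/L
Dose 7 (115 mg at t=60 h): 115·exp(−0.04332·2) = 105.455 mg/L
C(62) = 2.726 + 40.468 + 62.410 + 51.250 + 30.844 + 44.595 + 105.455 = 337.750 mg/L

337.750 mg/L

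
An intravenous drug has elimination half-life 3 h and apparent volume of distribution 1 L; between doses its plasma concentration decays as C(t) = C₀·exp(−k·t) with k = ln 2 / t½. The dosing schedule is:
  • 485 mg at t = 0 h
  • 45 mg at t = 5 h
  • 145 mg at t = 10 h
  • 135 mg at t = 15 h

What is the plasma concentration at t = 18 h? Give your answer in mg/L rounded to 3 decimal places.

100.146 mg/L

k = ln 2 / 3 = 0.23105 per h
Dose 1 (485 mg at t=0 h): 485·exp(−0.23105·18) = 7.578 mg/L
Dose 2 (45 mg at t=5 h): 45·exp(−0.23105·13) = 2.232 mg/L
Dose 3 (145 mg at t=10 h): 145·exp(−0.23105·8) = 22.836 mg/L
Dose 4 (135 mg at t=15 h): 135·exp(−0.23105·3) = 67.500 mg/L
C(18) = 7.578 + 2.232 + 22.836 + 67.500 = 100.146 mg/L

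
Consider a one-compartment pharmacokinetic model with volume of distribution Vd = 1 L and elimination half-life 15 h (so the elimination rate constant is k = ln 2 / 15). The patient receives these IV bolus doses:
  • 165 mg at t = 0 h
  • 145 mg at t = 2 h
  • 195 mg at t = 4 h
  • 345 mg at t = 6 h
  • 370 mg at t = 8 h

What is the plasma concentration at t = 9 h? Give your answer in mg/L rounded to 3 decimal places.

k = ln 2 / 15 = 0.04621 per h
Dose 1 (165 mg at t=0 h): 165·exp(−0.04621·9) = 108.859 mg/L
Dose 2 (145 mg at t=2 h): 145·exp(−0.04621·7) = 104.927 mg/L
Dose 3 (195 mg at t=4 h): 195·exp(−0.04621·5) = 154.772 mg/L
Dose 4 (345 mg at t=6 h): 345·exp(−0.04621·3) = 300.340 mg/L
Dose 5 (370 mg at t=8 h): 370·exp(−0.04621·1) = 353.291 mg/L
C(9) = 108.859 + 104.927 + 154.772 + 300.340 + 353.291 = 1022.189 mg/L

1022.189 mg/L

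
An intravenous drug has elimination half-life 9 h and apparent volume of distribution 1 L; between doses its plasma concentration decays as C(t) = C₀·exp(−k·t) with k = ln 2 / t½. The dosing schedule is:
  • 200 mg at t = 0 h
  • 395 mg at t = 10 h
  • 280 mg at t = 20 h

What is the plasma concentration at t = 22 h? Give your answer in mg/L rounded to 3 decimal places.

433.528 mg/L

k = ln 2 / 9 = 0.07702 per h
Dose 1 (200 mg at t=0 h): 200·exp(−0.07702·22) = 36.743 mg/L
Dose 2 (395 mg at t=10 h): 395·exp(−0.07702·12) = 156.756 mg/L
Dose 3 (280 mg at t=20 h): 280·exp(−0.07702·2) = 240.028 mg/L
C(22) = 36.743 + 156.756 + 240.028 = 433.528 mg/L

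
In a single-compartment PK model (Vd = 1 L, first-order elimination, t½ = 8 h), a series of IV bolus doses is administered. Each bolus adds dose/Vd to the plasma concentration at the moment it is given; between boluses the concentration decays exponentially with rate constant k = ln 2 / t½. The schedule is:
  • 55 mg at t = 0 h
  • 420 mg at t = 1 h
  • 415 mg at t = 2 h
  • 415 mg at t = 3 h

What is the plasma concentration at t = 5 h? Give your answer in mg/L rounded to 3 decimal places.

k = ln 2 / 8 = 0.08664 per h
Dose 1 (55 mg at t=0 h): 55·exp(−0.08664·5) = 35.663 mg/L
Dose 2 (420 mg at t=1 h): 420·exp(−0.08664·4) = 296.985 mg/L
Dose 3 (415 mg at t=2 h): 415·exp(−0.08664·3) = 320.009 mg/L
Dose 4 (415 mg at t=3 h): 415·exp(−0.08664·2) = 348.972 mg/L
C(5) = 35.663 + 296.985 + 320.009 + 348.972 = 1001.629 mg/L

1001.629 mg/L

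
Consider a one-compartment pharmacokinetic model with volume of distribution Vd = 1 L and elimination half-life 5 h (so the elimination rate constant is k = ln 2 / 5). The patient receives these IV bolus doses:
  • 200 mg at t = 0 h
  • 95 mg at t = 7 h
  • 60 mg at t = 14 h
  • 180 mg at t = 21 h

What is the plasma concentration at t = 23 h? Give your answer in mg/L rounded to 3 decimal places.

k = ln 2 / 5 = 0.13863 per h
Dose 1 (200 mg at t=0 h): 200·exp(−0.13863·23) = 8.247 mg/L
Dose 2 (95 mg at t=7 h): 95·exp(−0.13863·16) = 10.338 mg/L
Dose 3 (60 mg at t=14 h): 60·exp(−0.13863·9) = 17.230 mg/L
Dose 4 (180 mg at t=21 h): 180·exp(−0.13863·2) = 136.414 mg/L
C(23) = 8.247 + 10.338 + 17.230 + 136.414 = 172.230 mg/L

172.230 mg/L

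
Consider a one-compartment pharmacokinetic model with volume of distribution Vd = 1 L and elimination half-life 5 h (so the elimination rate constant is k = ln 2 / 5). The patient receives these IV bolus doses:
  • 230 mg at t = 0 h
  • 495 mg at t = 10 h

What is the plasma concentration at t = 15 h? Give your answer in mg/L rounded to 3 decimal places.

k = ln 2 / 5 = 0.13863 per h
Dose 1 (230 mg at t=0 h): 230·exp(−0.13863·15) = 28.750 mg/L
Dose 2 (495 mg at t=10 h): 495·exp(−0.13863·5) = 247.500 mg/L
C(15) = 28.750 + 247.500 = 276.250 mg/L

276.250 mg/L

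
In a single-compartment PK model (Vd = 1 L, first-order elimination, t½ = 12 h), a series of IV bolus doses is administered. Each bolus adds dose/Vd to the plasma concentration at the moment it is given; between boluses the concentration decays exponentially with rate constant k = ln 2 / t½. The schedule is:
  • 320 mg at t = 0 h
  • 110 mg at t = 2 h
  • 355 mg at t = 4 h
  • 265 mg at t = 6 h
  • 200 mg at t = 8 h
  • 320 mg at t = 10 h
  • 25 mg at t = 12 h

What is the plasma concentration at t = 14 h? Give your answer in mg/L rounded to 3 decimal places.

981.398 mg/L

k = ln 2 / 12 = 0.05776 per h
Dose 1 (320 mg at t=0 h): 320·exp(−0.05776·14) = 142.544 mg/L
Dose 2 (110 mg at t=2 h): 110·exp(−0.05776·12) = 55.000 mg/L
Dose 3 (355 mg at t=4 h): 355·exp(−0.05776·10) = 199.237 mg/L
Dose 4 (265 mg at t=6 h): 265·exp(−0.05776·8) = 166.940 mg/L
Dose 5 (200 mg at t=8 h): 200·exp(−0.05776·6) = 141.421 mg/L
Dose 6 (320 mg at t=10 h): 320·exp(−0.05776·4) = 253.984 mg/L
Dose 7 (25 mg at t=12 h): 25·exp(−0.05776·2) = 22.272 mg/L
C(14) = 142.544 + 55.000 + 199.237 + 166.940 + 141.421 + 253.984 + 22.272 = 981.398 mg/L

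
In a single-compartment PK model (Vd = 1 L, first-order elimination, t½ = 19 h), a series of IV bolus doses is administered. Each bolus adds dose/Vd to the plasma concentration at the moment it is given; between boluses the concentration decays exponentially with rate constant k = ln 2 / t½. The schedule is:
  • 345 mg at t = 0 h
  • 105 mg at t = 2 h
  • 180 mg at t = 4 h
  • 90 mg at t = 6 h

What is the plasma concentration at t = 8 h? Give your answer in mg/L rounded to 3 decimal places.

k = ln 2 / 19 = 0.03648 per h
Dose 1 (345 mg at t=0 h): 345·exp(−0.03648·8) = 257.673 mg/L
Dose 2 (105 mg at t=2 h): 105·exp(−0.03648·6) = 84.358 mg/L
Dose 3 (180 mg at t=4 h): 180·exp(−0.03648·4) = 155.560 mg/L
Dose 4 (90 mg at t=6 h): 90·exp(−0.03648·2) = 83.667 mg/L
C(8) = 257.673 + 84.358 + 155.560 + 83.667 = 581.259 mg/L

581.259 mg/L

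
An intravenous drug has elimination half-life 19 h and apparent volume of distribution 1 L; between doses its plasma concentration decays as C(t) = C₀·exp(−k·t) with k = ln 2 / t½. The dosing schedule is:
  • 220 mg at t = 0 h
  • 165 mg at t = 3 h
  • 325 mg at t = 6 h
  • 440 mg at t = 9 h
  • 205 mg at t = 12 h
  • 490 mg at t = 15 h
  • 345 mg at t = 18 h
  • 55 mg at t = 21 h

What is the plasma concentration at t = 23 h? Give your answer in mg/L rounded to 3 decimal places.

k = ln 2 / 19 = 0.03648 per h
Dose 1 (220 mg at t=0 h): 220·exp(−0.03648·23) = 95.064 mg/L
Dose 2 (165 mg at t=3 h): 165·exp(−0.03648·20) = 79.545 mg/L
Dose 3 (325 mg at t=6 h): 325·exp(−0.03648·17) = 174.800 mg/L
Dose 4 (440 mg at t=9 h): 440·exp(−0.03648·14) = 264.023 mg/L
Dose 5 (205 mg at t=12 h): 205·exp(−0.03648·11) = 137.238 mg/L
Dose 6 (490 mg at t=15 h): 490·exp(−0.03648·8) = 365.971 mg/L
Dose 7 (345 mg at t=18 h): 345·exp(−0.03648·5) = 287.475 mg/L
Dose 8 (55 mg at t=21 h): 55·exp(−0.03648·2) = 51.130 mg/L
C(23) = 95.064 + 79.545 + 174.800 + 264.023 + 137.238 + 365.971 + 287.475 + 51.130 = 1455.245 mg/L

1455.245 mg/L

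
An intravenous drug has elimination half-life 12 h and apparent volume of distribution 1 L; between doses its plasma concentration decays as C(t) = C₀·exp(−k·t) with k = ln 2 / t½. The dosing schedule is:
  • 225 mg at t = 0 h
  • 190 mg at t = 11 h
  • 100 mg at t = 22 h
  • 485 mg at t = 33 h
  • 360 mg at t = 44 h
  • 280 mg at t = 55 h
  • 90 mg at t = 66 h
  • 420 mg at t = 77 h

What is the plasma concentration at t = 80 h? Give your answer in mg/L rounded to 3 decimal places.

k = ln 2 / 12 = 0.05776 per h
Dose 1 (225 mg at t=0 h): 225·exp(−0.05776·80) = 2.215 mg/L
Dose 2 (190 mg at t=11 h): 190·exp(−0.05776·69) = 3.530 mg/L
Dose 3 (100 mg at t=22 h): 100·exp(−0.05776·58) = 3.508 mg/L
Dose 4 (485 mg at t=33 h): 485·exp(−0.05776·47) = 32.115 mg/L
Dose 5 (360 mg at t=44 h): 360·exp(−0.05776·36) = 45.000 mg/L
Dose 6 (280 mg at t=55 h): 280·exp(−0.05776·25) = 66.071 mg/L
Dose 7 (90 mg at t=66 h): 90·exp(−0.05776·14) = 40.090 mg/L
Dose 8 (420 mg at t=77 h): 420·exp(−0.05776·3) = 353.176 mg/L
C(80) = 2.215 + 3.530 + 3.508 + 32.115 + 45.000 + 66.071 + 40.090 + 353.176 = 545.706 mg/L

545.706 mg/L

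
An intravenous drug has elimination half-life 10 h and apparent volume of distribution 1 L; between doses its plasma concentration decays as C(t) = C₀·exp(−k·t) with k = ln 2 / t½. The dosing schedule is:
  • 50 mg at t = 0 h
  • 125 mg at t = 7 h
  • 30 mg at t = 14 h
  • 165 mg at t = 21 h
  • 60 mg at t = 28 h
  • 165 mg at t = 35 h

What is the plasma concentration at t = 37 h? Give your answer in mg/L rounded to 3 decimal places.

255.788 mg/L

k = ln 2 / 10 = 0.06931 per h
Dose 1 (50 mg at t=0 h): 50·exp(−0.06931·37) = 3.847 mg/L
Dose 2 (125 mg at t=7 h): 125·exp(−0.06931·30) = 15.625 mg/L
Dose 3 (30 mg at t=14 h): 30·exp(−0.06931·23) = 6.092 mg/L
Dose 4 (165 mg at t=21 h): 165·exp(−0.06931·16) = 54.430 mg/L
Dose 5 (60 mg at t=28 h): 60·exp(−0.06931·9) = 32.153 mg/L
Dose 6 (165 mg at t=35 h): 165·exp(−0.06931·2) = 143.641 mg/L
C(37) = 3.847 + 15.625 + 6.092 + 54.430 + 32.153 + 143.641 = 255.788 mg/L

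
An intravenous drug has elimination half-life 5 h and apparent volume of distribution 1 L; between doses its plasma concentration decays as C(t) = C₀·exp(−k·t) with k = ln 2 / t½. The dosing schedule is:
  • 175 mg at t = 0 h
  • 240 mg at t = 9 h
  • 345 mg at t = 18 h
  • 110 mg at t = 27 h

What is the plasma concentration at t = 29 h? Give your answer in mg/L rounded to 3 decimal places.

176.590 mg/L

k = ln 2 / 5 = 0.13863 per h
Dose 1 (175 mg at t=0 h): 175·exp(−0.13863·29) = 3.141 mg/L
Dose 2 (240 mg at t=9 h): 240·exp(−0.13863·20) = 15.000 mg/L
Dose 3 (345 mg at t=18 h): 345·exp(−0.13863·11) = 75.085 mg/L
Dose 4 (110 mg at t=27 h): 110·exp(−0.13863·2) = 83.364 mg/L
C(29) = 3.141 + 15.000 + 75.085 + 83.364 = 176.590 mg/L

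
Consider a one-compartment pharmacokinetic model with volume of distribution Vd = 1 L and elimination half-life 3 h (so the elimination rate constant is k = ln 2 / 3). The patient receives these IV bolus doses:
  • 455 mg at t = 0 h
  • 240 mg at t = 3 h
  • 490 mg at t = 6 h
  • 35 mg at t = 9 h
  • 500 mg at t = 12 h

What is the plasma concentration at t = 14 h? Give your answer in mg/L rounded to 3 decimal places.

439.988 mg/L

k = ln 2 / 3 = 0.23105 per h
Dose 1 (455 mg at t=0 h): 455·exp(−0.23105·14) = 17.915 mg/L
Dose 2 (240 mg at t=3 h): 240·exp(−0.23105·11) = 18.899 mg/L
Dose 3 (490 mg at t=6 h): 490·exp(−0.23105·8) = 77.170 mg/L
Dose 4 (35 mg at t=9 h): 35·exp(−0.23105·5) = 11.024 mg/L
Dose 5 (500 mg at t=12 h): 500·exp(−0.23105·2) = 314.980 mg/L
C(14) = 17.915 + 18.899 + 77.170 + 11.024 + 314.980 = 439.988 mg/L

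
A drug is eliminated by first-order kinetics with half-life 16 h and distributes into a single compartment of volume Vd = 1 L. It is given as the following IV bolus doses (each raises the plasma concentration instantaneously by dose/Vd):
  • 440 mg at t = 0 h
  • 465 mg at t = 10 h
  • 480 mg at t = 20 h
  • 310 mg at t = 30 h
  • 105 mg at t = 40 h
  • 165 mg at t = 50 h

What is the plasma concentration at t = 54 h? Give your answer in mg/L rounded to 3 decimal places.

527.175 mg/L

k = ln 2 / 16 = 0.04332 per h
Dose 1 (440 mg at t=0 h): 440·exp(−0.04332·54) = 42.411 mg/L
Dose 2 (465 mg at t=10 h): 465·exp(−0.04332·44) = 69.123 mg/L
Dose 3 (480 mg at t=20 h): 480·exp(−0.04332·34) = 110.040 mg/L
Dose 4 (310 mg at t=30 h): 310·exp(−0.04332·24) = 109.602 mg/L
Dose 5 (105 mg at t=40 h): 105·exp(−0.04332·14) = 57.252 mg/L
Dose 6 (165 mg at t=50 h): 165·exp(−0.04332·4) = 138.748 mg/L
C(54) = 42.411 + 69.123 + 110.040 + 109.602 + 57.252 + 138.748 = 527.175 mg/L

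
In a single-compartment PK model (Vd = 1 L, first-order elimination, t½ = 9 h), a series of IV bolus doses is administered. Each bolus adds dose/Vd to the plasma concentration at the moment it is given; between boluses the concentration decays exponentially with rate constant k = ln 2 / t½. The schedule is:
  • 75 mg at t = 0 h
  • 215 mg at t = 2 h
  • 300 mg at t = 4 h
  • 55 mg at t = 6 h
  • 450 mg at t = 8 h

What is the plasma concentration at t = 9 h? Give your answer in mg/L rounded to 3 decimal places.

827.318 mg/L

k = ln 2 / 9 = 0.07702 per h
Dose 1 (75 mg at t=0 h): 75·exp(−0.07702·9) = 37.500 mg/L
Dose 2 (215 mg at t=2 h): 215·exp(−0.07702·7) = 125.402 mg/L
Dose 3 (300 mg at t=4 h): 300·exp(−0.07702·5) = 204.119 mg/L
Dose 4 (55 mg at t=6 h): 55·exp(−0.07702·3) = 43.654 mg/L
Dose 5 (450 mg at t=8 h): 450·exp(−0.07702·1) = 416.644 mg/L
C(9) = 37.500 + 125.402 + 204.119 + 43.654 + 416.644 = 827.318 mg/L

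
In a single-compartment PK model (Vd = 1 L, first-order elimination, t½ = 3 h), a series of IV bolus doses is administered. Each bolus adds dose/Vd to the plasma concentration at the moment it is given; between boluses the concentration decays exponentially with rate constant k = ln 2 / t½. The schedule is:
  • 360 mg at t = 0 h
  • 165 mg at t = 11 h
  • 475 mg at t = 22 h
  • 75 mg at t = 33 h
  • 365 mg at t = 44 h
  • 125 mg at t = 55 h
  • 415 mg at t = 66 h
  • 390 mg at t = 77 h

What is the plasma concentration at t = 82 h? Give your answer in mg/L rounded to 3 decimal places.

k = ln 2 / 3 = 0.23105 per h
Dose 1 (360 mg at t=0 h): 360·exp(−0.23105·82) = 0.000 mg/L
Dose 2 (165 mg at t=11 h): 165·exp(−0.23105·71) = 0.000 mg/L
Dose 3 (475 mg at t=22 h): 475·exp(−0.23105·60) = 0.000 mg/L
Dose 4 (75 mg at t=33 h): 75·exp(−0.23105·49) = 0.001 mg/L
Dose 5 (365 mg at t=44 h): 365·exp(−0.23105·38) = 0.056 mg/L
Dose 6 (125 mg at t=55 h): 125·exp(−0.23105·27) = 0.244 mg/L
Dose 7 (415 mg at t=66 h): 415·exp(−0.23105·16) = 10.293 mg/L
Dose 8 (390 mg at t=77 h): 390·exp(−0.23105·5) = 122.842 mg/L
C(82) = 0.000 + 0.000 + 0.000 + 0.001 + 0.056 + 0.244 + 10.293 + 122.842 = 133.437 mg/L

133.437 mg/L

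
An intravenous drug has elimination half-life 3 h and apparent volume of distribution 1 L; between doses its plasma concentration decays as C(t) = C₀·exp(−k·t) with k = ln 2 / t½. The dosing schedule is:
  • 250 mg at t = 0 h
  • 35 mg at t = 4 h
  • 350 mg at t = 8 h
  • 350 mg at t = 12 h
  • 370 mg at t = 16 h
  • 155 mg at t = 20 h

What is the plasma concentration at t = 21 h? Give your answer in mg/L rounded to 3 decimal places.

k = ln 2 / 3 = 0.23105 per h
Dose 1 (250 mg at t=0 h): 250·exp(−0.23105·21) = 1.953 mg/L
Dose 2 (35 mg at t=4 h): 35·exp(−0.23105·17) = 0.689 mg/L
Dose 3 (350 mg at t=8 h): 350·exp(−0.23105·13) = 17.362 mg/L
Dose 4 (350 mg at t=12 h): 350·exp(−0.23105·9) = 43.750 mg/L
Dose 5 (370 mg at t=16 h): 370·exp(−0.23105·5) = 116.543 mg/L
Dose 6 (155 mg at t=20 h): 155·exp(−0.23105·1) = 123.024 mg/L
C(21) = 1.953 + 0.689 + 17.362 + 43.750 + 116.543 + 123.024 = 303.321 mg/L

303.321 mg/L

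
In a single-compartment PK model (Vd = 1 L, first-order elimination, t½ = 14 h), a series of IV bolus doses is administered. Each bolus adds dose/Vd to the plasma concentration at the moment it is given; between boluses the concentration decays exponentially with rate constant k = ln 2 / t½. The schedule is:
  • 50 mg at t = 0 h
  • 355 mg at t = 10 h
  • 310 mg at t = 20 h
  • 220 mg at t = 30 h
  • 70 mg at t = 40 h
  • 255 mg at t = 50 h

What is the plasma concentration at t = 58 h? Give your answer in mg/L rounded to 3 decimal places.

k = ln 2 / 14 = 0.04951 per h
Dose 1 (50 mg at t=0 h): 50·exp(−0.04951·58) = 2.830 mg/L
Dose 2 (355 mg at t=10 h): 355·exp(−0.04951·48) = 32.970 mg/L
Dose 3 (310 mg at t=20 h): 310·exp(−0.04951·38) = 47.237 mg/L
Dose 4 (220 mg at t=30 h): 220·exp(−0.04951·28) = 55.000 mg/L
Dose 5 (70 mg at t=40 h): 70·exp(−0.04951·18) = 28.712 mg/L
Dose 6 (255 mg at t=50 h): 255·exp(−0.04951·8) = 171.602 mg/L
C(58) = 2.830 + 32.970 + 47.237 + 55.000 + 28.712 + 171.602 = 338.352 mg/L

338.352 mg/L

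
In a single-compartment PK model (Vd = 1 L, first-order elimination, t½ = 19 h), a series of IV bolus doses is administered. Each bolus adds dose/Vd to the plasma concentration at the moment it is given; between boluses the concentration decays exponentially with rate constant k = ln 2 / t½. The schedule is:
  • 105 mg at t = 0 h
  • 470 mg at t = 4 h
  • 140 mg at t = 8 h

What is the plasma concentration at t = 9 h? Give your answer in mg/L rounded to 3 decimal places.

k = ln 2 / 19 = 0.03648 per h
Dose 1 (105 mg at t=0 h): 105·exp(−0.03648·9) = 75.613 mg/L
Dose 2 (470 mg at t=4 h): 470·exp(−0.03648·5) = 391.633 mg/L
Dose 3 (140 mg at t=8 h): 140·exp(−0.03648·1) = 134.985 mg/L
C(9) = 75.613 + 391.633 + 134.985 = 602.231 mg/L

602.231 mg/L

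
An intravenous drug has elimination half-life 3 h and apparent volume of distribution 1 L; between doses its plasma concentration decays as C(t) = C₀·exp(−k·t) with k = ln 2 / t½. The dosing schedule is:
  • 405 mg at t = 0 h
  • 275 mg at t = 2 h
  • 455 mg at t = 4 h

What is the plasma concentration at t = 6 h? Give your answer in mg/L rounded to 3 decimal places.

k = ln 2 / 3 = 0.23105 per h
Dose 1 (405 mg at t=0 h): 405·exp(−0.23105·6) = 101.250 mg/L
Dose 2 (275 mg at t=2 h): 275·exp(−0.23105·4) = 109.134 mg/L
Dose 3 (455 mg at t=4 h): 455·exp(−0.23105·2) = 286.632 mg/L
C(6) = 101.250 + 109.134 + 286.632 = 497.016 mg/L

497.016 mg/L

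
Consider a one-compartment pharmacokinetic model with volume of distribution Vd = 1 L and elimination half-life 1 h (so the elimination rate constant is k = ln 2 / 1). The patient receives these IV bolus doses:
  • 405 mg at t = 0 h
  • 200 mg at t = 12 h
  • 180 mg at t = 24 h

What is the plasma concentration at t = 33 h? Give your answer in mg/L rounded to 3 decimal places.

0.352 mg/L

k = ln 2 / 1 = 0.69315 per h
Dose 1 (405 mg at t=0 h): 405·exp(−0.69315·33) = 0.000 mg/L
Dose 2 (200 mg at t=12 h): 200·exp(−0.69315·21) = 0.000 mg/L
Dose 3 (180 mg at t=24 h): 180·exp(−0.69315·9) = 0.352 mg/L
C(33) = 0.000 + 0.000 + 0.352 = 0.352 mg/L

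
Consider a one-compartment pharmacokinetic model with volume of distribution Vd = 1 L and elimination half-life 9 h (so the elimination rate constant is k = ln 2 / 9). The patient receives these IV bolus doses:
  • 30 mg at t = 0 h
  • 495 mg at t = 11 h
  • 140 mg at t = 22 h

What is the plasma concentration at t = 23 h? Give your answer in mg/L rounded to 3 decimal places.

k = ln 2 / 9 = 0.07702 per h
Dose 1 (30 mg at t=0 h): 30·exp(−0.07702·23) = 5.103 mg/L
Dose 2 (495 mg at t=11 h): 495·exp(−0.07702·12) = 196.441 mg/L
Dose 3 (140 mg at t=22 h): 140·exp(−0.07702·1) = 129.622 mg/L
C(23) = 5.103 + 196.441 + 129.622 = 331.166 mg/L

331.166 mg/L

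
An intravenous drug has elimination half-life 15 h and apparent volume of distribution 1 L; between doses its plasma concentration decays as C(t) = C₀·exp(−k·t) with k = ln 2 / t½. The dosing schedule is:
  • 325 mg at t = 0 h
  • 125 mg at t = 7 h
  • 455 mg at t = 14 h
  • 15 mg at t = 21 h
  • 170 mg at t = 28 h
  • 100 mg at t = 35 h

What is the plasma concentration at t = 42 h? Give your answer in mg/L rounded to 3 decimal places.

363.300 mg/L

k = ln 2 / 15 = 0.04621 per h
Dose 1 (325 mg at t=0 h): 325·exp(−0.04621·42) = 46.666 mg/L
Dose 2 (125 mg at t=7 h): 125·exp(−0.04621·35) = 24.803 mg/L
Dose 3 (455 mg at t=14 h): 455·exp(−0.04621·28) = 124.764 mg/L
Dose 4 (15 mg at t=21 h): 15·exp(−0.04621·21) = 5.684 mg/L
Dose 5 (170 mg at t=28 h): 170·exp(−0.04621·14) = 89.020 mg/L
Dose 6 (100 mg at t=35 h): 100·exp(−0.04621·7) = 72.363 mg/L
C(42) = 46.666 + 24.803 + 124.764 + 5.684 + 89.020 + 72.363 = 363.300 mg/L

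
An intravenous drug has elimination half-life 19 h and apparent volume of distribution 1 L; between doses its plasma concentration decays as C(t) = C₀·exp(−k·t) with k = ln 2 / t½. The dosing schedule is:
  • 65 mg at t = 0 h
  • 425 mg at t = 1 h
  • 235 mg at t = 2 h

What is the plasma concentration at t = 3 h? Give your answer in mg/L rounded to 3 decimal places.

679.938 mg/L

k = ln 2 / 19 = 0.03648 per h
Dose 1 (65 mg at t=0 h): 65·exp(−0.03648·3) = 58.262 mg/L
Dose 2 (425 mg at t=1 h): 425·exp(−0.03648·2) = 395.095 mg/L
Dose 3 (235 mg at t=2 h): 235·exp(−0.03648·1) = 226.581 mg/L
C(3) = 58.262 + 395.095 + 226.581 = 679.938 mg/L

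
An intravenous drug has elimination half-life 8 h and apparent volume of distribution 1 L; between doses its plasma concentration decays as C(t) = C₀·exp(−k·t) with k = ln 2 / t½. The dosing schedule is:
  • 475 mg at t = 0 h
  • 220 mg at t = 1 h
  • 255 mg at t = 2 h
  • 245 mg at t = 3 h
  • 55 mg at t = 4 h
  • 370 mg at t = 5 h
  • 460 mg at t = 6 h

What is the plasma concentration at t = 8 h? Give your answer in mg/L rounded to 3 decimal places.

k = ln 2 / 8 = 0.08664 per h
Dose 1 (475 mg at t=0 h): 475·exp(−0.08664·8) = 237.500 mg/L
Dose 2 (220 mg at t=1 h): 220·exp(−0.08664·7) = 119.956 mg/L
Dose 3 (255 mg at t=2 h): 255·exp(−0.08664·6) = 151.624 mg/L
Dose 4 (245 mg at t=3 h): 245·exp(−0.08664·5) = 158.863 mg/L
Dose 5 (55 mg at t=4 h): 55·exp(−0.08664·4) = 38.891 mg/L
Dose 6 (370 mg at t=5 h): 370·exp(−0.08664·3) = 285.309 mg/L
Dose 7 (460 mg at t=6 h): 460·exp(−0.08664·2) = 386.812 mg/L
C(8) = 237.500 + 119.956 + 151.624 + 158.863 + 38.891 + 285.309 + 386.812 = 1378.955 mg/L

1378.955 mg/L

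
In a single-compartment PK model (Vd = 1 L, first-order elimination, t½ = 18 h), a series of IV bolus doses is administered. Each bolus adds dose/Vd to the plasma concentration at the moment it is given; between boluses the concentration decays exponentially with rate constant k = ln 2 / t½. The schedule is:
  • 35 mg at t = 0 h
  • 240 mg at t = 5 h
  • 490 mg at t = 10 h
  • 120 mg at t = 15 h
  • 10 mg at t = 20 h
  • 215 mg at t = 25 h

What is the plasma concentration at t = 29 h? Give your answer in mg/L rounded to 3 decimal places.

k = ln 2 / 18 = 0.03851 per h
Dose 1 (35 mg at t=0 h): 35·exp(−0.03851·29) = 11.457 mg/L
Dose 2 (240 mg at t=5 h): 240·exp(−0.03851·24) = 95.244 mg/L
Dose 3 (490 mg at t=10 h): 490·exp(−0.03851·19) = 235.745 mg/L
Dose 4 (120 mg at t=15 h): 120·exp(−0.03851·14) = 69.992 mg/L
Dose 5 (10 mg at t=20 h): 10·exp(−0.03851·9) = 7.071 mg/L
Dose 6 (215 mg at t=25 h): 215·exp(−0.03851·4) = 184.307 mg/L
C(29) = 11.457 + 95.244 + 235.745 + 69.992 + 7.071 + 184.307 = 603.816 mg/L

603.816 mg/L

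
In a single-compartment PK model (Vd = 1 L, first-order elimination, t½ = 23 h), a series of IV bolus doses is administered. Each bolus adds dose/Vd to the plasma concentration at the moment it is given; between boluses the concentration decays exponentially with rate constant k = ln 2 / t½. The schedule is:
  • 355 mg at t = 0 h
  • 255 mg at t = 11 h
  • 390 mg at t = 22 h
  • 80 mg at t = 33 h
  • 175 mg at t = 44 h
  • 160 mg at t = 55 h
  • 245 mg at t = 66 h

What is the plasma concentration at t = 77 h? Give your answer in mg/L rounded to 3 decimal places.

k = ln 2 / 23 = 0.03014 per h
Dose 1 (355 mg at t=0 h): 355·exp(−0.03014·77) = 34.868 mg/L
Dose 2 (255 mg at t=11 h): 255·exp(−0.03014·66) = 34.891 mg/L
Dose 3 (390 mg at t=22 h): 390·exp(−0.03014·55) = 74.338 mg/L
Dose 4 (80 mg at t=33 h): 80·exp(−0.03014·44) = 21.243 mg/L
Dose 5 (175 mg at t=44 h): 175·exp(−0.03014·33) = 64.733 mg/L
Dose 6 (160 mg at t=55 h): 160·exp(−0.03014·22) = 82.448 mg/L
Dose 7 (245 mg at t=66 h): 245·exp(−0.03014·11) = 175.871 mg/L
C(77) = 34.868 + 34.891 + 74.338 + 21.243 + 64.733 + 82.448 + 175.871 = 488.392 mg/L

488.392 mg/L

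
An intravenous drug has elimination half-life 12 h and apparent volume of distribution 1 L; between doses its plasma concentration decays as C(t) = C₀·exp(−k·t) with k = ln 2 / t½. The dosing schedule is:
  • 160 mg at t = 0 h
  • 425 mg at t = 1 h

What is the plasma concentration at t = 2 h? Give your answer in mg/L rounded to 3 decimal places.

543.690 mg/L

k = ln 2 / 12 = 0.05776 per h
Dose 1 (160 mg at t=0 h): 160·exp(−0.05776·2) = 142.544 mg/L
Dose 2 (425 mg at t=1 h): 425·exp(−0.05776·1) = 401.147 mg/L
C(2) = 142.544 + 401.147 = 543.690 mg/L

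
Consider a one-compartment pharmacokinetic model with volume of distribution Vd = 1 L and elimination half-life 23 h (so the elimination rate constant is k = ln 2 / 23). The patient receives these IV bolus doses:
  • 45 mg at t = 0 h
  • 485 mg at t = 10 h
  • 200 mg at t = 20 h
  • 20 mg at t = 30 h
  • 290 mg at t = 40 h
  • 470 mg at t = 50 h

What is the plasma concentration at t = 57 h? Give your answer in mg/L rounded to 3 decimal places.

k = ln 2 / 23 = 0.03014 per h
Dose 1 (45 mg at t=0 h): 45·exp(−0.03014·57) = 8.076 mg/L
Dose 2 (485 mg at t=10 h): 485·exp(−0.03014·47) = 117.650 mg/L
Dose 3 (200 mg at t=20 h): 200·exp(−0.03014·37) = 65.579 mg/L
Dose 4 (20 mg at t=30 h): 20·exp(−0.03014·27) = 8.864 mg/L
Dose 5 (290 mg at t=40 h): 290·exp(−0.03014·17) = 173.739 mg/L
Dose 6 (470 mg at t=50 h): 470·exp(−0.03014·7) = 380.610 mg/L
C(57) = 8.076 + 117.650 + 65.579 + 8.864 + 173.739 + 380.610 = 754.518 mg/L

754.518 mg/L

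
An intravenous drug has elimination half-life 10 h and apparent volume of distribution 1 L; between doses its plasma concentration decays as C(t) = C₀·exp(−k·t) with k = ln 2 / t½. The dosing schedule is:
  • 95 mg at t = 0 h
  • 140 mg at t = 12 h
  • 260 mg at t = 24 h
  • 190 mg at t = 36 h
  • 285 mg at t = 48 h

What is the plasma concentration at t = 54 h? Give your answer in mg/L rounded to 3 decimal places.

k = ln 2 / 10 = 0.06931 per h
Dose 1 (95 mg at t=0 h): 95·exp(−0.06931·54) = 2.250 mg/L
Dose 2 (140 mg at t=12 h): 140·exp(−0.06931·42) = 7.617 mg/L
Dose 3 (260 mg at t=24 h): 260·exp(−0.06931·30) = 32.500 mg/L
Dose 4 (190 mg at t=36 h): 190·exp(−0.06931·18) = 54.563 mg/L
Dose 5 (285 mg at t=48 h): 285·exp(−0.06931·6) = 188.030 mg/L
C(54) = 2.250 + 7.617 + 32.500 + 54.563 + 188.030 = 284.960 mg/L

284.960 mg/L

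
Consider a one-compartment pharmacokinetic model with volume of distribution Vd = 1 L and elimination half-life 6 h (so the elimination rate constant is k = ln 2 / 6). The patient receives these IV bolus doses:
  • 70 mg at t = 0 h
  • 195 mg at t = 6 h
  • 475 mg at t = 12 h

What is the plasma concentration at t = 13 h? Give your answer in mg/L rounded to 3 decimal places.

k = ln 2 / 6 = 0.11552 per h
Dose 1 (70 mg at t=0 h): 70·exp(−0.11552·13) = 15.591 mg/L
Dose 2 (195 mg at t=6 h): 195·exp(−0.11552·7) = 86.863 mg/L
Dose 3 (475 mg at t=12 h): 475·exp(−0.11552·1) = 423.177 mg/L
C(13) = 15.591 + 86.863 + 423.177 = 525.630 mg/L

525.630 mg/L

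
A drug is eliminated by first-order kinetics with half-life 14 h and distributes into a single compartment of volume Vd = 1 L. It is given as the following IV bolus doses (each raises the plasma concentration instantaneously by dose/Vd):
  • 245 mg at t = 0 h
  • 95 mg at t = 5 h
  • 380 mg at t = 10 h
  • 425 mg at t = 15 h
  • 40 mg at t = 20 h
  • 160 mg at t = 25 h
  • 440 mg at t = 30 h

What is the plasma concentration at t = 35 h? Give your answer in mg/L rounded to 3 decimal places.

k = ln 2 / 14 = 0.04951 per h
Dose 1 (245 mg at t=0 h): 245·exp(−0.04951·35) = 43.310 mg/L
Dose 2 (95 mg at t=5 h): 95·exp(−0.04951·30) = 21.511 mg/L
Dose 3 (380 mg at t=10 h): 380·exp(−0.04951·25) = 110.212 mg/L
Dose 4 (425 mg at t=15 h): 425·exp(−0.04951·20) = 157.887 mg/L
Dose 5 (40 mg at t=20 h): 40·exp(−0.04951·15) = 19.034 mg/L
Dose 6 (160 mg at t=25 h): 160·exp(−0.04951·10) = 97.521 mg/L
Dose 7 (440 mg at t=30 h): 440·exp(−0.04951·5) = 343.512 mg/L
C(35) = 43.310 + 21.511 + 110.212 + 157.887 + 19.034 + 97.521 + 343.512 = 792.987 mg/L

792.987 mg/L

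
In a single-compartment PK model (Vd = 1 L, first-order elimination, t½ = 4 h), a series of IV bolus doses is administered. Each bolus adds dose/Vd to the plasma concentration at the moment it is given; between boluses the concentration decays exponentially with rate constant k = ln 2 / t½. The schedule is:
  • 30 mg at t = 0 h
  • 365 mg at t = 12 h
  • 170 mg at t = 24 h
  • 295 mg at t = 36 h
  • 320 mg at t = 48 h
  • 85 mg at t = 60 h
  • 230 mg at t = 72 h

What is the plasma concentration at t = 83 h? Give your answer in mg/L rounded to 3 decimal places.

36.606 mg/L

k = ln 2 / 4 = 0.17329 per h
Dose 1 (30 mg at t=0 h): 30·exp(−0.17329·83) = 0.000 mg/L
Dose 2 (365 mg at t=12 h): 365·exp(−0.17329·71) = 0.002 mg/L
Dose 3 (170 mg at t=24 h): 170·exp(−0.17329·59) = 0.006 mg/L
Dose 4 (295 mg at t=36 h): 295·exp(−0.17329·47) = 0.086 mg/L
Dose 5 (320 mg at t=48 h): 320·exp(−0.17329·35) = 0.743 mg/L
Dose 6 (85 mg at t=60 h): 85·exp(−0.17329·23) = 1.579 mg/L
Dose 7 (230 mg at t=72 h): 230·exp(−0.17329·11) = 34.190 mg/L
C(83) = 0.000 + 0.002 + 0.006 + 0.086 + 0.743 + 1.579 + 34.190 = 36.606 mg/L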